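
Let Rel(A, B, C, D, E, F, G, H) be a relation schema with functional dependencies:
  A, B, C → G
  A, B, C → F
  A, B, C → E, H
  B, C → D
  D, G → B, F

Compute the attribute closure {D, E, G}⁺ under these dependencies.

Start with {D, E, G}.
D, G → B, F applies; add {B, F} → now {B, D, E, F, G}.
No further FD applies.

{B, D, E, F, G}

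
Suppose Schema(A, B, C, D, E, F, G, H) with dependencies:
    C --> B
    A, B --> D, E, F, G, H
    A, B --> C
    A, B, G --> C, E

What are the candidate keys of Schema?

{A, B}, {A, C}

{A} never appears on the right of any FD, so every key must include it.
{A, B}⁺ = {A, B, C, D, E, F, G, H}, which is every attribute, so {A, B} is a candidate key.
{A, C}⁺ = {A, B, C, D, E, F, G, H}, which is every attribute, so {A, C} is a candidate key.
Any other superkey properly contains one of these, so there are no further candidate keys.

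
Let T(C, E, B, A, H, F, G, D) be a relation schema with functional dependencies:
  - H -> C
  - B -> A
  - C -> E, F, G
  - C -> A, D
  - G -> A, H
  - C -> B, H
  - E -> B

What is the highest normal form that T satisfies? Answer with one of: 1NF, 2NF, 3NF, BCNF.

2NF

Candidate keys: {C}, {G}, {H}. Prime attributes: {C, G, H}.
B -> A breaks BCNF: {B}⁺ = {A, B}, so {B} is not a superkey.
Because {A} is non-prime and the left side of B -> A is not a superkey, the relation is not in 3NF.
All keys have size 1, which rules out partial dependencies — 2NF is satisfied.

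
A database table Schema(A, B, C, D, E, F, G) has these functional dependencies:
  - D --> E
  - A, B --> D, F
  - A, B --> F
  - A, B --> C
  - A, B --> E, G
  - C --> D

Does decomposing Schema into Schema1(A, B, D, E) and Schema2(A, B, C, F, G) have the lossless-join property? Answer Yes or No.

Schema1 ∩ Schema2 = {A, B}; its closure under F is {A, B, C, D, E, F, G}.
Schema1 is contained in that closure, so Schema1 ∩ Schema2 --> Schema1 holds and the join is lossless.

Yes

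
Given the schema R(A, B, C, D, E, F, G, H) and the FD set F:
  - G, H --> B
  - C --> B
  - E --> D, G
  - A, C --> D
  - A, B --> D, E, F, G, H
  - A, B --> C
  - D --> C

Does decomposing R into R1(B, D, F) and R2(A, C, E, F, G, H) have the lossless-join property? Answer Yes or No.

R1 ∩ R2 = {F}; its closure under F is {F}.
R1 ⊄ {F} and R2 ⊄ {F}, so the split is lossy.

No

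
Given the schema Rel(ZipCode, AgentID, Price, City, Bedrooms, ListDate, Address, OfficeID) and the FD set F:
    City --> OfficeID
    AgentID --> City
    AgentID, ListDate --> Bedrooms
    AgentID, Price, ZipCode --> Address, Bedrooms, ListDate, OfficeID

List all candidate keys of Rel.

Attributes never on any right-hand side: {AgentID, Price, ZipCode} — every candidate key must contain all of them.
{AgentID, Price, ZipCode}⁺ = {Address, AgentID, Bedrooms, City, ListDate, OfficeID, Price, ZipCode} — all of the relation — so {AgentID, Price, ZipCode} is a candidate key.
No other minimal set has full closure, so this is the only candidate key.

{AgentID, Price, ZipCode}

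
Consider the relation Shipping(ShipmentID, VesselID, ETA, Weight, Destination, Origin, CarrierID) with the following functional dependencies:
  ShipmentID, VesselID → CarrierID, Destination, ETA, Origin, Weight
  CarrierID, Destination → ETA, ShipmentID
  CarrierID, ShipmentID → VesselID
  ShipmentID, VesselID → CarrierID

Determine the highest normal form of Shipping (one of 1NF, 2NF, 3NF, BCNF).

Candidate keys: {CarrierID, Destination}, {CarrierID, ShipmentID}, {ShipmentID, VesselID}. Prime attributes: {CarrierID, Destination, ShipmentID, VesselID}.
The left-hand side of every FD is a superkey, so BCNF is satisfied.

BCNF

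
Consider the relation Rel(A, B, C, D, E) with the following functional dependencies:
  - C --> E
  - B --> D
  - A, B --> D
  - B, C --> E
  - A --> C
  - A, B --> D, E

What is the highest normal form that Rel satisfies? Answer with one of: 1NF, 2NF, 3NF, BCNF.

1NF

Candidate key: {A, B}. Prime attributes: {A, B}.
C --> E breaks BCNF: {C}⁺ = {C, E}, so {C} is not a superkey.
Because {E} is non-prime and the left side of C --> E is not a superkey, the relation is not in 3NF.
{A} is a proper subset of the key {A, B}, and {A}⁺ contains the non-prime attributes {C, E} — a partial dependency, so 2NF is violated.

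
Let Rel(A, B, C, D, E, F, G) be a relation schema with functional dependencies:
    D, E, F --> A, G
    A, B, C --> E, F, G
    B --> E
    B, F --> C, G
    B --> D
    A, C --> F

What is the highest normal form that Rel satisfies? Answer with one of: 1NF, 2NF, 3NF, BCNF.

Candidate keys: {A, B, C}, {B, F}. Prime attributes: {A, B, C, F}.
For D, E, F --> A, G we have {D, E, F}⁺ = {A, D, E, F, G}; {D, E, F} is not a superkey, so BCNF fails.
D, E, F --> A, G has non-prime {G} on the right and a non-superkey on the left, so 3NF fails.
Since {B} ⊂ {B, F} and {B}⁺ ⊇ {D, E} with {D, E} non-prime, there is a partial dependency; 2NF fails.

1NF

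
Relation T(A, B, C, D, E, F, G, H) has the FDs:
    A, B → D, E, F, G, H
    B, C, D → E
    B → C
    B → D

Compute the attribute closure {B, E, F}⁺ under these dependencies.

{B, C, D, E, F}

Start with {B, E, F}.
B → C applies; add {C} → now {B, C, E, F}.
B → D applies; add {D} → now {B, C, D, E, F}.
No further FD applies.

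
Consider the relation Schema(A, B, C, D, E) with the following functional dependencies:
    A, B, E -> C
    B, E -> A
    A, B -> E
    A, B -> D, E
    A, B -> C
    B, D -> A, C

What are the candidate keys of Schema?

{A, B}, {B, D}, {B, E}

Attributes never on any right-hand side: {B} — every candidate key must contain it.
Closure of {A, B} is {A, B, C, D, E}, the whole schema; {A, B} is a candidate key.
Closure of {B, D} is {A, B, C, D, E}, the whole schema; {B, D} is a candidate key.
Closure of {B, E} is {A, B, C, D, E}, the whole schema; {B, E} is a candidate key.
Any other superkey properly contains one of these, so there are no further candidate keys.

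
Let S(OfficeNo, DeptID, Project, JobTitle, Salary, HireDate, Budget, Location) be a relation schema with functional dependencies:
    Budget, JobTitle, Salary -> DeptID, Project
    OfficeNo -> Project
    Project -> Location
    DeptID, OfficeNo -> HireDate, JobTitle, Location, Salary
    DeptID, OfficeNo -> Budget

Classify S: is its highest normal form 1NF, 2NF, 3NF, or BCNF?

Candidate keys: {Budget, JobTitle, OfficeNo, Salary}, {DeptID, OfficeNo}. Prime attributes: {Budget, DeptID, JobTitle, OfficeNo, Salary}.
Budget, JobTitle, Salary -> DeptID, Project breaks BCNF: {Budget, JobTitle, Salary}⁺ = {Budget, DeptID, JobTitle, Location, Project, Salary}, so {Budget, JobTitle, Salary} is not a superkey.
Budget, JobTitle, Salary -> DeptID, Project has non-prime {Project} on the right and a non-superkey on the left, so 3NF fails.
{OfficeNo} is a proper subset of the key {DeptID, OfficeNo}, and {OfficeNo}⁺ contains the non-prime attributes {Location, Project} — a partial dependency, so 2NF is violated.

1NF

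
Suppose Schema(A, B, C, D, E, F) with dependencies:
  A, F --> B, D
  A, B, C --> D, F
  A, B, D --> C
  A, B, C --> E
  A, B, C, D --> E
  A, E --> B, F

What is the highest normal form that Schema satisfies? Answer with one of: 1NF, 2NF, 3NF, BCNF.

BCNF

Candidate keys: {A, B, C}, {A, B, D}, {A, E}, {A, F}. Prime attributes: {A, B, C, D, E, F}.
Each dependency's left side is a superkey — BCNF holds.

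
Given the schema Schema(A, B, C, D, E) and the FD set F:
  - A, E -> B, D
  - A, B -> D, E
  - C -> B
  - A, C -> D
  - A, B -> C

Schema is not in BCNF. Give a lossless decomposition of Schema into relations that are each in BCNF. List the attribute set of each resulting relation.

{A, C, D, E}; {B, C}

Candidate keys of the original relation: {A, B}, {A, C}, {A, E}.
{A, B, C, D, E}: {C} determines {B, C} here but is not a superkey — split on C -> B, giving {B, C} and {A, C, D, E}.
{B, C} has no BCNF violation.
{A, C, D, E} has no BCNF violation.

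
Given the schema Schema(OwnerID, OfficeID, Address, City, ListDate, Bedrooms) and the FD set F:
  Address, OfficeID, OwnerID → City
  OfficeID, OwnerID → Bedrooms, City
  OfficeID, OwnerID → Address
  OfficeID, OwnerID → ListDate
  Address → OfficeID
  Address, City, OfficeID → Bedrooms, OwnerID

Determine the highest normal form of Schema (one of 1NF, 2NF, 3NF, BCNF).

Candidate keys: {Address, City}, {Address, OwnerID}, {OfficeID, OwnerID}. Prime attributes: {Address, City, OfficeID, OwnerID}.
For Address → OfficeID we have {Address}⁺ = {Address, OfficeID}; {Address} is not a superkey, so BCNF fails.
But every attribute on its right side ({OfficeID}) is prime, and the same holds for every other non-superkey FD, so 3NF still holds.

3NF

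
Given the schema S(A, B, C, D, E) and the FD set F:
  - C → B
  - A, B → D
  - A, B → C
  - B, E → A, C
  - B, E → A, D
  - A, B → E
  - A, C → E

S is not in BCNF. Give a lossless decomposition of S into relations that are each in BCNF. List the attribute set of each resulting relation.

Candidate keys of the original relation: {A, B}, {A, C}, {B, E}, {C, E}.
Within {A, B, C, D, E}: {C}⁺ ∩ {A, B, C, D, E} = {B, C}, not the whole set, so C → B violates BCNF; decompose into {B, C} and {A, C, D, E}.
{B, C} has no BCNF violation.
{A, C, D, E} has no BCNF violation.

{A, C, D, E}; {B, C}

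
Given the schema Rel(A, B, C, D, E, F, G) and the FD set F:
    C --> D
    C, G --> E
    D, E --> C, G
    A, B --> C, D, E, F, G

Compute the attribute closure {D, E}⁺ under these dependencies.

{C, D, E, G}

Start with {D, E}.
D, E --> C, G applies; add {C, G} → now {C, D, E, G}.
No further FD applies.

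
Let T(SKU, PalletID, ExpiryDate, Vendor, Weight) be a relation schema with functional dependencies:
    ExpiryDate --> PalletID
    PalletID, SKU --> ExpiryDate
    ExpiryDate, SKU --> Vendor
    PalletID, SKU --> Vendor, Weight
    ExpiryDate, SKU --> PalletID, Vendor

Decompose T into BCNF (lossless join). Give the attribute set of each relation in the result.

{ExpiryDate, PalletID}; {ExpiryDate, SKU, Vendor, Weight}

Candidate keys of the original relation: {ExpiryDate, SKU}, {PalletID, SKU}.
{ExpiryDate, PalletID, SKU, Vendor, Weight}: {ExpiryDate} determines {ExpiryDate, PalletID} here but is not a superkey — split on ExpiryDate --> PalletID, giving {ExpiryDate, PalletID} and {ExpiryDate, SKU, Vendor, Weight}.
{ExpiryDate, PalletID}: every determinant is a superkey — BCNF.
{ExpiryDate, SKU, Vendor, Weight}: every determinant is a superkey — BCNF.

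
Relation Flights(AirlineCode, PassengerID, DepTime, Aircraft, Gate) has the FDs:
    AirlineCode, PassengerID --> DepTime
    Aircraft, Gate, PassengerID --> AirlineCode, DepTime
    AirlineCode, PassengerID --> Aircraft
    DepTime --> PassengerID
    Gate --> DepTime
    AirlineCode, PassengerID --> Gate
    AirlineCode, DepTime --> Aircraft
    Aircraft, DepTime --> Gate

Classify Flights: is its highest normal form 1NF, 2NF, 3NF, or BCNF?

Candidate keys: {Aircraft, DepTime}, {Aircraft, Gate}, {AirlineCode, DepTime}, {AirlineCode, Gate}, {AirlineCode, PassengerID}. Prime attributes: {Aircraft, AirlineCode, DepTime, Gate, PassengerID}.
DepTime --> PassengerID breaks BCNF: {DepTime}⁺ = {DepTime, PassengerID}, so {DepTime} is not a superkey.
But every attribute on its right side ({PassengerID}) is prime, and the same holds for every other non-superkey FD, so 3NF still holds.

3NF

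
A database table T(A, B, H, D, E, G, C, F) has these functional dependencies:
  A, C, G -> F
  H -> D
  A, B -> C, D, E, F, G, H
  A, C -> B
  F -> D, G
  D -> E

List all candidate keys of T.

{A, B}, {A, C}

No FD produces {A}, so it must be in every candidate key.
{A, B}⁺ = {A, B, C, D, E, F, G, H} — all of the relation — so {A, B} is a candidate key.
{A, C}⁺ = {A, B, C, D, E, F, G, H} — all of the relation — so {A, C} is a candidate key.
These are minimal and exhaustive — every other superkey contains one of them.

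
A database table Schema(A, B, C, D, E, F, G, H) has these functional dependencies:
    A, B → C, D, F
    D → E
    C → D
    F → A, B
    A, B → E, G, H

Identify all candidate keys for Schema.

{F}⁺ = {A, B, C, D, E, F, G, H}, which is every attribute, so {F} is a candidate key.
{A, B}⁺ = {A, B, C, D, E, F, G, H}, which is every attribute, so {A, B} is a candidate key.
These are minimal and exhaustive — every other superkey contains one of them.

{A, B}, {F}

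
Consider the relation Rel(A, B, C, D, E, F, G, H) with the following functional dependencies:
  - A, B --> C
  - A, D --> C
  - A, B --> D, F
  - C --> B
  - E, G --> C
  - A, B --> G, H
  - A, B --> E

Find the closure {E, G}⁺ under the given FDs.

{B, C, E, G}

Start with {E, G}.
E, G --> C applies; add {C} → now {C, E, G}.
C --> B applies; add {B} → now {B, C, E, G}.
No further FD applies.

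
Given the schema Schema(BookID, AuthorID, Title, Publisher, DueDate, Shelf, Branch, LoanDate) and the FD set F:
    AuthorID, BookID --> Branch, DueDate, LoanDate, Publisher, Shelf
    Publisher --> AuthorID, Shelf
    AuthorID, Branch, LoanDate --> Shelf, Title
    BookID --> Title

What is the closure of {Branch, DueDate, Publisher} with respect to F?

{AuthorID, Branch, DueDate, Publisher, Shelf}

Start with {Branch, DueDate, Publisher}.
Publisher --> AuthorID, Shelf applies; add {AuthorID, Shelf} → now {AuthorID, Branch, DueDate, Publisher, Shelf}.
No further FD applies.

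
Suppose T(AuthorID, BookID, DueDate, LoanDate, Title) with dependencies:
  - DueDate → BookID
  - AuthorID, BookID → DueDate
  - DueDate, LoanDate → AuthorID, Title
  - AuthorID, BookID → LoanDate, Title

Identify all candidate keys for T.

{AuthorID, BookID}, {AuthorID, DueDate}, {DueDate, LoanDate}

{AuthorID, BookID}⁺ = {AuthorID, BookID, DueDate, LoanDate, Title} — all of the relation — so {AuthorID, BookID} is a candidate key.
{AuthorID, DueDate}⁺ = {AuthorID, BookID, DueDate, LoanDate, Title} — all of the relation — so {AuthorID, DueDate} is a candidate key.
{DueDate, LoanDate}⁺ = {AuthorID, BookID, DueDate, LoanDate, Title} — all of the relation — so {DueDate, LoanDate} is a candidate key.
Any other superkey properly contains one of these, so there are no further candidate keys.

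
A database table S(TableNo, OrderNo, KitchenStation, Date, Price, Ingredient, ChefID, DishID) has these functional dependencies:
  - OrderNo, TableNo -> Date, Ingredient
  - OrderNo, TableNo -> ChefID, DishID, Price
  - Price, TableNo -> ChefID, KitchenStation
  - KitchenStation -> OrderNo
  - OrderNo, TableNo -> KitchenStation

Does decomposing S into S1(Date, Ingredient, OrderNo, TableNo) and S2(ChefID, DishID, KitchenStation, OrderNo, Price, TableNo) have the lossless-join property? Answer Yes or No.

Common attributes: {OrderNo, TableNo}; their closure is {ChefID, Date, DishID, Ingredient, KitchenStation, OrderNo, Price, TableNo}.
This includes all of S1, so the common attributes are a superkey of S1 — the join is lossless.

Yes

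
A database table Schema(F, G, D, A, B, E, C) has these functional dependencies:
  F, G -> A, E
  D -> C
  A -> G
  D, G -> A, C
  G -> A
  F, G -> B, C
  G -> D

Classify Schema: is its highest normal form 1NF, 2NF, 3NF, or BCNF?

Candidate keys: {A, F}, {F, G}. Prime attributes: {A, F, G}.
For D -> C we have {D}⁺ = {C, D}; {D} is not a superkey, so BCNF fails.
D -> C determines the non-prime attribute {C} from a non-superkey — 3NF is violated.
{A} is a proper subset of the key {A, F}, and {A}⁺ contains the non-prime attributes {C, D} — a partial dependency, so 2NF is violated.

1NF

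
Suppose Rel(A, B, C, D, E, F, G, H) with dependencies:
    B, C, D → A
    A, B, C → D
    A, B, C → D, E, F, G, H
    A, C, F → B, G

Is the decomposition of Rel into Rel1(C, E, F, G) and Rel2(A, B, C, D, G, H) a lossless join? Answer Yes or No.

No

Rel1 ∩ Rel2 = {C, G}; its closure under F is {C, G}.
Neither Rel1 nor Rel2 is contained in that closure, so the decomposition is lossy.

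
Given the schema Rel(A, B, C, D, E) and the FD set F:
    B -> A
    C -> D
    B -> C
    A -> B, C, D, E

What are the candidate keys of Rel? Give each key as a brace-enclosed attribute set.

{A}⁺ = {A, B, C, D, E}, which is every attribute, so {A} is a candidate key.
{B}⁺ = {A, B, C, D, E}, which is every attribute, so {B} is a candidate key.
No proper subset of any of these is a key, and no other minimal superkey exists.

{A}, {B}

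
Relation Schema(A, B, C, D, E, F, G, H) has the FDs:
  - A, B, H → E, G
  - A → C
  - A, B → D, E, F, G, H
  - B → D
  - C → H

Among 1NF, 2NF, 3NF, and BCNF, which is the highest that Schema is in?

Candidate key: {A, B}. Prime attributes: {A, B}.
A → C breaks BCNF: {A}⁺ = {A, C, H}, so {A} is not a superkey.
A → C has non-prime {C} on the right and a non-superkey on the left, so 3NF fails.
{A} is a proper subset of the key {A, B}, and {A}⁺ contains the non-prime attributes {C, H} — a partial dependency, so 2NF is violated.

1NF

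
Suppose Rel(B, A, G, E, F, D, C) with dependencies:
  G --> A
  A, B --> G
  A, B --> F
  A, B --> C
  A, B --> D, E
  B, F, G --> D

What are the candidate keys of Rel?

{A, B}, {B, G}

Attributes never on any right-hand side: {B} — every candidate key must contain it.
{A, B}⁺ = {A, B, C, D, E, F, G}, which is every attribute, so {A, B} is a candidate key.
{B, G}⁺ = {A, B, C, D, E, F, G}, which is every attribute, so {B, G} is a candidate key.
Any other superkey properly contains one of these, so there are no further candidate keys.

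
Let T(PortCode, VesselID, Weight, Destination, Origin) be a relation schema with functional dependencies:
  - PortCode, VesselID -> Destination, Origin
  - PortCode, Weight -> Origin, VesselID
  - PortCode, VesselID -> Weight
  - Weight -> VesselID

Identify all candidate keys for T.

{PortCode, VesselID}, {PortCode, Weight}

Attributes never on any right-hand side: {PortCode} — every candidate key must contain it.
{PortCode, VesselID}⁺ = {Destination, Origin, PortCode, VesselID, Weight} — all of the relation — so {PortCode, VesselID} is a candidate key.
{PortCode, Weight}⁺ = {Destination, Origin, PortCode, VesselID, Weight} — all of the relation — so {PortCode, Weight} is a candidate key.
No proper subset of any of these is a key, and no other minimal superkey exists.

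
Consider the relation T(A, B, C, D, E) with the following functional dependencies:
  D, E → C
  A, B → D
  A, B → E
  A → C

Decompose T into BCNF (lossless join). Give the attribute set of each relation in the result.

{A, B, D, E}; {C, D, E}

Candidate key of the original relation: {A, B}.
{A, B, C, D, E}: {D, E} determines {C, D, E} here but is not a superkey — split on D, E → C, giving {C, D, E} and {A, B, D, E}.
{C, D, E} has no BCNF violation.
{A, B, D, E} has no BCNF violation.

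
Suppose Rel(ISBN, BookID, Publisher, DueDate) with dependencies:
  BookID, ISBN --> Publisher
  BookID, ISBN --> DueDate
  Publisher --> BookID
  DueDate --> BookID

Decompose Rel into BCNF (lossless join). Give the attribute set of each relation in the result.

Candidate keys of the original relation: {BookID, ISBN}, {DueDate, ISBN}, {ISBN, Publisher}.
{BookID, DueDate, ISBN, Publisher}: {Publisher} determines {BookID, Publisher} here but is not a superkey — split on Publisher --> BookID, giving {BookID, Publisher} and {DueDate, ISBN, Publisher}.
{BookID, Publisher}: every determinant is a superkey — BCNF.
{DueDate, ISBN, Publisher}: every determinant is a superkey — BCNF.

{BookID, Publisher}; {DueDate, ISBN, Publisher}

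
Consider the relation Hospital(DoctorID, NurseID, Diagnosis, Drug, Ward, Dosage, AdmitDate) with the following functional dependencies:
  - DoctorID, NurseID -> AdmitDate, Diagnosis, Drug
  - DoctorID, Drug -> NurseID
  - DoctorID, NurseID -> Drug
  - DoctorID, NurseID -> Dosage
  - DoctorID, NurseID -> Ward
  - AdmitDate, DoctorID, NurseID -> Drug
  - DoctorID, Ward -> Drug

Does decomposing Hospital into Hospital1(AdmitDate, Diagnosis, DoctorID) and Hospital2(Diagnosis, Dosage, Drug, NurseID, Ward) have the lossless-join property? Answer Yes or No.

No

Hospital1 ∩ Hospital2 = {Diagnosis}; its closure under F is {Diagnosis}.
Hospital1 ⊄ {Diagnosis} and Hospital2 ⊄ {Diagnosis}, so the split is lossy.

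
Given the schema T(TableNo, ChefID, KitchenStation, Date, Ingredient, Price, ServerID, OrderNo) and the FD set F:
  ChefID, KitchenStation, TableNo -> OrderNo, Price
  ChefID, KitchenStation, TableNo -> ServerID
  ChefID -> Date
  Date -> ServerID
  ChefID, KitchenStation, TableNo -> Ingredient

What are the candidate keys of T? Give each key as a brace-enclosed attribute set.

{ChefID, KitchenStation, TableNo}

Attributes never on any right-hand side: {ChefID, KitchenStation, TableNo} — every candidate key must contain all of them.
{ChefID, KitchenStation, TableNo}⁺ = {ChefID, Date, Ingredient, KitchenStation, OrderNo, Price, ServerID, TableNo} — all of the relation — so {ChefID, KitchenStation, TableNo} is a candidate key.
No other minimal set has full closure, so this is the only candidate key.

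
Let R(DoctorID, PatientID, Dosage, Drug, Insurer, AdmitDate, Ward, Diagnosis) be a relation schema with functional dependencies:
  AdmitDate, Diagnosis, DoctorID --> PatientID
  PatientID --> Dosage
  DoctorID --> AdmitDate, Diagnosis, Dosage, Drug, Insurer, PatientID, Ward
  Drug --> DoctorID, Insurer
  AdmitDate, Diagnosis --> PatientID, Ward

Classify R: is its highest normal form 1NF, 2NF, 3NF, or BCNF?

2NF

Candidate keys: {DoctorID}, {Drug}. Prime attributes: {DoctorID, Drug}.
PatientID --> Dosage: {PatientID}⁺ = {Dosage, PatientID}, which is not all of the attributes, so the left side is not a superkey — BCNF is violated.
Because {Dosage} is non-prime and the left side of PatientID --> Dosage is not a superkey, the relation is not in 3NF.
Every candidate key is a single attribute, so no partial dependency is possible; 2NF holds.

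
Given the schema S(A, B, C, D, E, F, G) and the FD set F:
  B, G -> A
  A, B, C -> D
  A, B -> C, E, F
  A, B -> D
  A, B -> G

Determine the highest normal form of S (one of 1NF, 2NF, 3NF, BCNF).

BCNF

Candidate keys: {A, B}, {B, G}. Prime attributes: {A, B, G}.
Each dependency's left side is a superkey — BCNF holds.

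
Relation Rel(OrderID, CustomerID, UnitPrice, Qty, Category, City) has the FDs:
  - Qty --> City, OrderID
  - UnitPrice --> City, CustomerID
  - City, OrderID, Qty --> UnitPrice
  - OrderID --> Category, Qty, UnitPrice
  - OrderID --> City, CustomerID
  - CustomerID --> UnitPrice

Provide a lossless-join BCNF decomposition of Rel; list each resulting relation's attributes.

{Category, OrderID, Qty, UnitPrice}; {City, CustomerID, UnitPrice}

Candidate keys of the original relation: {OrderID}, {Qty}.
{Category, City, CustomerID, OrderID, Qty, UnitPrice}: {UnitPrice} determines {City, CustomerID, UnitPrice} here but is not a superkey — split on UnitPrice --> City, CustomerID, giving {City, CustomerID, UnitPrice} and {Category, OrderID, Qty, UnitPrice}.
{City, CustomerID, UnitPrice}: every determinant is a superkey — BCNF.
{Category, OrderID, Qty, UnitPrice}: every determinant is a superkey — BCNF.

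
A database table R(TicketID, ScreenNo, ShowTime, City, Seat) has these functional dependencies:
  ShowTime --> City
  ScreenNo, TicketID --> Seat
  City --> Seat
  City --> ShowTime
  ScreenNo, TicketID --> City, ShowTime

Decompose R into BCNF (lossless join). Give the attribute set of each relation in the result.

{City, Seat, ShowTime}; {ScreenNo, ShowTime, TicketID}

Candidate key of the original relation: {ScreenNo, TicketID}.
{City, ScreenNo, Seat, ShowTime, TicketID}: {ShowTime} determines {City, Seat, ShowTime} here but is not a superkey — split on ShowTime --> City, Seat, giving {City, Seat, ShowTime} and {ScreenNo, ShowTime, TicketID}.
{City, Seat, ShowTime} has no BCNF violation.
{ScreenNo, ShowTime, TicketID} has no BCNF violation.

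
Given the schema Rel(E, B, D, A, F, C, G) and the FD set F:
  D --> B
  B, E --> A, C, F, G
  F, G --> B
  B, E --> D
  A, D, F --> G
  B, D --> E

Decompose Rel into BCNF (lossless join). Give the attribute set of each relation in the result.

{A, C, D, E, F, G}; {B, F, G}

Candidate keys of the original relation: {B, E}, {D}, {E, F, G}.
In {A, B, C, D, E, F, G}, {F, G} is not a superkey ({F, G}⁺ restricted to this set is {B, F, G}), so split on F, G --> B into {B, F, G} and {A, C, D, E, F, G}.
{B, F, G}: every determinant is a superkey — BCNF.
{A, C, D, E, F, G}: every determinant is a superkey — BCNF.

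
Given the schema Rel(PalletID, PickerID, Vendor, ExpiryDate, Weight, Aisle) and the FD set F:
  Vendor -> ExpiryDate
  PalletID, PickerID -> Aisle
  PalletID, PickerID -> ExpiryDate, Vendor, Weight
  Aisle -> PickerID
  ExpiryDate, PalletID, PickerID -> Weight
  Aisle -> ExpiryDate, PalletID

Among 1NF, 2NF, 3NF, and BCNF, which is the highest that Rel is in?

2NF

Candidate keys: {Aisle}, {PalletID, PickerID}. Prime attributes: {Aisle, PalletID, PickerID}.
Vendor -> ExpiryDate: {Vendor}⁺ = {ExpiryDate, Vendor}, which is not all of the attributes, so the left side is not a superkey — BCNF is violated.
Vendor -> ExpiryDate has non-prime {ExpiryDate} on the right and a non-superkey on the left, so 3NF fails.
No proper subset of a key has a non-prime attribute in its closure, so there is no partial dependency; 2NF holds.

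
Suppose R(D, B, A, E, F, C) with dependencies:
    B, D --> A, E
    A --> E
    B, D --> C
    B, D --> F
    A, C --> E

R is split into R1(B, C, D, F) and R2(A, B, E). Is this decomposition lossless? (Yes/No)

Common attributes: {B}; their closure is {B}.
The closure covers neither R1 nor R2 entirely; the join is not lossless.

No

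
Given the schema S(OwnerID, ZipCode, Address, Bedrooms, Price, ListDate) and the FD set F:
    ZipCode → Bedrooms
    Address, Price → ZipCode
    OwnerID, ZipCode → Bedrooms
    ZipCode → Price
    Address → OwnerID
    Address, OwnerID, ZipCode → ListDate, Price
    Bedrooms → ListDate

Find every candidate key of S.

{Address, Price}, {Address, ZipCode}

No FD produces {Address}, so it must be in every candidate key.
{Address, Price}⁺ = {Address, Bedrooms, ListDate, OwnerID, Price, ZipCode}, which is every attribute, so {Address, Price} is a candidate key.
{Address, ZipCode}⁺ = {Address, Bedrooms, ListDate, OwnerID, Price, ZipCode}, which is every attribute, so {Address, ZipCode} is a candidate key.
These are minimal and exhaustive — every other superkey contains one of them.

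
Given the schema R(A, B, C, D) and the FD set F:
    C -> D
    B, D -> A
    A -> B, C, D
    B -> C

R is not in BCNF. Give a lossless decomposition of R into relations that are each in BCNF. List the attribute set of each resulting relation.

Candidate keys of the original relation: {A}, {B}.
{A, B, C, D}: {C} determines {C, D} here but is not a superkey — split on C -> D, giving {C, D} and {A, B, C}.
{C, D} is in BCNF.
{A, B, C} is in BCNF.

{A, B, C}; {C, D}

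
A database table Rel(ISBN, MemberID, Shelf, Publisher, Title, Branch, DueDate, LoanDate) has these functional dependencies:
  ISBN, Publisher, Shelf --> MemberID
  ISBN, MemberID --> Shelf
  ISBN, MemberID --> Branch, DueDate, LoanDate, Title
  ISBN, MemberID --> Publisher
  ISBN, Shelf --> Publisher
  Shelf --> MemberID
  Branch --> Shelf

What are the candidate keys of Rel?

{Branch, ISBN}, {ISBN, MemberID}, {ISBN, Shelf}

{ISBN} never appears on the right of any FD, so every key must include it.
{Branch, ISBN} is a candidate key since {Branch, ISBN}⁺ = {Branch, DueDate, ISBN, LoanDate, MemberID, Publisher, Shelf, Title} covers every attribute.
{ISBN, MemberID} is a candidate key since {ISBN, MemberID}⁺ = {Branch, DueDate, ISBN, LoanDate, MemberID, Publisher, Shelf, Title} covers every attribute.
{ISBN, Shelf} is a candidate key since {ISBN, Shelf}⁺ = {Branch, DueDate, ISBN, LoanDate, MemberID, Publisher, Shelf, Title} covers every attribute.
Any other superkey properly contains one of these, so there are no further candidate keys.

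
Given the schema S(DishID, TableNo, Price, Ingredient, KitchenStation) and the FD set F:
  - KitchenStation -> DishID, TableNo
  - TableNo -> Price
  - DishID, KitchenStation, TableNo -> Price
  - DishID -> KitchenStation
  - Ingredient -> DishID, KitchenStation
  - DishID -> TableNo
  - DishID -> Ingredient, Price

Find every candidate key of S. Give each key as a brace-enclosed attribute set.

{DishID}, {Ingredient}, {KitchenStation}

{DishID}⁺ = {DishID, Ingredient, KitchenStation, Price, TableNo} — all of the relation — so {DishID} is a candidate key.
{Ingredient}⁺ = {DishID, Ingredient, KitchenStation, Price, TableNo} — all of the relation — so {Ingredient} is a candidate key.
{KitchenStation}⁺ = {DishID, Ingredient, KitchenStation, Price, TableNo} — all of the relation — so {KitchenStation} is a candidate key.
No proper subset of any of these is a key, and no other minimal superkey exists.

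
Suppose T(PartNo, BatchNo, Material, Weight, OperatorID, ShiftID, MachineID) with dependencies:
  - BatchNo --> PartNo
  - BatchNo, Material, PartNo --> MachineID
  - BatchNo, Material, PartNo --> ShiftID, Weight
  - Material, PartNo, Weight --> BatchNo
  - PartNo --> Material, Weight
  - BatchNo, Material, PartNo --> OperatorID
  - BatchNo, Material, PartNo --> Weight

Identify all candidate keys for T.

{BatchNo}, {PartNo}

Closure of {BatchNo} is {BatchNo, MachineID, Material, OperatorID, PartNo, ShiftID, Weight}, the whole schema; {BatchNo} is a candidate key.
Closure of {PartNo} is {BatchNo, MachineID, Material, OperatorID, PartNo, ShiftID, Weight}, the whole schema; {PartNo} is a candidate key.
No proper subset of any of these is a key, and no other minimal superkey exists.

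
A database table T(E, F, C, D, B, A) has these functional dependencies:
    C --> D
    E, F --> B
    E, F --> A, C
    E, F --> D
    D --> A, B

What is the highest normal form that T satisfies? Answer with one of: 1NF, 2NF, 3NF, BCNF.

Candidate key: {E, F}. Prime attributes: {E, F}.
C --> D breaks BCNF: {C}⁺ = {A, B, C, D}, so {C} is not a superkey.
Because {D} is non-prime and the left side of C --> D is not a superkey, the relation is not in 3NF.
Checking every proper subset of each key, none determines a non-prime attribute — 2NF is satisfied.

2NF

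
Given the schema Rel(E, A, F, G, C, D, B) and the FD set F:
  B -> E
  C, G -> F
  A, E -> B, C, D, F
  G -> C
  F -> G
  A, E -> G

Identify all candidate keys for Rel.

No FD produces {A}, so it must be in every candidate key.
Closure of {A, B} is {A, B, C, D, E, F, G}, the whole schema; {A, B} is a candidate key.
Closure of {A, E} is {A, B, C, D, E, F, G}, the whole schema; {A, E} is a candidate key.
These are minimal and exhaustive — every other superkey contains one of them.

{A, B}, {A, E}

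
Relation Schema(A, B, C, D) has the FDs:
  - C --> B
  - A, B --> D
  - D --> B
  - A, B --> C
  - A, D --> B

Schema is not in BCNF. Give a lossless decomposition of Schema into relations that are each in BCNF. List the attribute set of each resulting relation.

{A, C, D}; {B, C}

Candidate keys of the original relation: {A, B}, {A, C}, {A, D}.
{A, B, C, D}: {C} determines {B, C} here but is not a superkey — split on C --> B, giving {B, C} and {A, C, D}.
{B, C} is in BCNF.
{A, C, D} is in BCNF.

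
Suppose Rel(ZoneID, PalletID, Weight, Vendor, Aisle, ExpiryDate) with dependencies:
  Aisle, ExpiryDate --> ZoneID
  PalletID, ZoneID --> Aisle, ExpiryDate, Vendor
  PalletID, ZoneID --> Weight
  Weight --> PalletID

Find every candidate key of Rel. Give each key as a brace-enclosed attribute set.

{Aisle, ExpiryDate, PalletID}, {Aisle, ExpiryDate, Weight}, {PalletID, ZoneID}, {Weight, ZoneID}

{PalletID, ZoneID}⁺ = {Aisle, ExpiryDate, PalletID, Vendor, Weight, ZoneID}, which is every attribute, so {PalletID, ZoneID} is a candidate key.
{Weight, ZoneID}⁺ = {Aisle, ExpiryDate, PalletID, Vendor, Weight, ZoneID}, which is every attribute, so {Weight, ZoneID} is a candidate key.
{Aisle, ExpiryDate, PalletID}⁺ = {Aisle, ExpiryDate, PalletID, Vendor, Weight, ZoneID}, which is every attribute, so {Aisle, ExpiryDate, PalletID} is a candidate key.
{Aisle, ExpiryDate, Weight}⁺ = {Aisle, ExpiryDate, PalletID, Vendor, Weight, ZoneID}, which is every attribute, so {Aisle, ExpiryDate, Weight} is a candidate key.
No proper subset of any of these is a key, and no other minimal superkey exists.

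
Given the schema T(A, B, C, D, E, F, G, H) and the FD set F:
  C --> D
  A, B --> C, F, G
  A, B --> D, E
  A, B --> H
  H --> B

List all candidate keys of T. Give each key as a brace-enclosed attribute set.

Attributes never on any right-hand side: {A} — every candidate key must contain it.
{A, B}⁺ = {A, B, C, D, E, F, G, H} — all of the relation — so {A, B} is a candidate key.
{A, H}⁺ = {A, B, C, D, E, F, G, H} — all of the relation — so {A, H} is a candidate key.
These are minimal and exhaustive — every other superkey contains one of them.

{A, B}, {A, H}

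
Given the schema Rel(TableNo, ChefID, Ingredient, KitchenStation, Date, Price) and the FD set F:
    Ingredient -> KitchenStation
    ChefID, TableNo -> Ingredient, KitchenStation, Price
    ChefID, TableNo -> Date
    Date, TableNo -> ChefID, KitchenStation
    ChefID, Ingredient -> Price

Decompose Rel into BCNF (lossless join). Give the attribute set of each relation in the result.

Candidate keys of the original relation: {ChefID, TableNo}, {Date, TableNo}.
In {ChefID, Date, Ingredient, KitchenStation, Price, TableNo}, {Ingredient} is not a superkey ({Ingredient}⁺ restricted to this set is {Ingredient, KitchenStation}), so split on Ingredient -> KitchenStation into {Ingredient, KitchenStation} and {ChefID, Date, Ingredient, Price, TableNo}.
{Ingredient, KitchenStation}: every determinant is a superkey — BCNF.
In {ChefID, Date, Ingredient, Price, TableNo}, {ChefID, Ingredient} is not a superkey ({ChefID, Ingredient}⁺ restricted to this set is {ChefID, Ingredient, Price}), so split on ChefID, Ingredient -> Price into {ChefID, Ingredient, Price} and {ChefID, Date, Ingredient, TableNo}.
{ChefID, Ingredient, Price}: every determinant is a superkey — BCNF.
{ChefID, Date, Ingredient, TableNo}: every determinant is a superkey — BCNF.

{ChefID, Date, Ingredient, TableNo}; {ChefID, Ingredient, Price}; {Ingredient, KitchenStation}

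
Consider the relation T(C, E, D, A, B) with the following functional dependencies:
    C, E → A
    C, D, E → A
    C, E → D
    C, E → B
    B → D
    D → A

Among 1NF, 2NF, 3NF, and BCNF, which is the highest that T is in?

2NF

Candidate key: {C, E}. Prime attributes: {C, E}.
B → D breaks BCNF: {B}⁺ = {A, B, D}, so {B} is not a superkey.
B → D has non-prime {D} on the right and a non-superkey on the left, so 3NF fails.
Checking every proper subset of each key, none determines a non-prime attribute — 2NF is satisfied.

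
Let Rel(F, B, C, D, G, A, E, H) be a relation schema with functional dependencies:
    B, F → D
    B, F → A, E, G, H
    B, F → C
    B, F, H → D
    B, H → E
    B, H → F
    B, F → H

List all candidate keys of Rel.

{B} never appears on the right of any FD, so every key must include it.
{B, F}⁺ = {A, B, C, D, E, F, G, H} — all of the relation — so {B, F} is a candidate key.
{B, H}⁺ = {A, B, C, D, E, F, G, H} — all of the relation — so {B, H} is a candidate key.
These are minimal and exhaustive — every other superkey contains one of them.

{B, F}, {B, H}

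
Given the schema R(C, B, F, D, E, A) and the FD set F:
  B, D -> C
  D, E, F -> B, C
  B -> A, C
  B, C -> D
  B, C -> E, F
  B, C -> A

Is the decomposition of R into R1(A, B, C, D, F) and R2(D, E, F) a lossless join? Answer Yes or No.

No

R1 ∩ R2 = {D, F}; its closure under F is {D, F}.
Neither R1 nor R2 is contained in that closure, so the decomposition is lossy.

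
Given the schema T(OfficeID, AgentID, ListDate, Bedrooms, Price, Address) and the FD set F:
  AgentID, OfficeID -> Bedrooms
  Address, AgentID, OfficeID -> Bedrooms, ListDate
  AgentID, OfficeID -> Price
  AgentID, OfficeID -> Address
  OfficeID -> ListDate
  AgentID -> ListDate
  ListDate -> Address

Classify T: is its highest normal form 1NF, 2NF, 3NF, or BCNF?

Candidate key: {AgentID, OfficeID}. Prime attributes: {AgentID, OfficeID}.
For OfficeID -> ListDate we have {OfficeID}⁺ = {Address, ListDate, OfficeID}; {OfficeID} is not a superkey, so BCNF fails.
OfficeID -> ListDate has non-prime {ListDate} on the right and a non-superkey on the left, so 3NF fails.
Since {AgentID} ⊂ {AgentID, OfficeID} and {AgentID}⁺ ⊇ {Address, ListDate} with {Address, ListDate} non-prime, there is a partial dependency; 2NF fails.

1NF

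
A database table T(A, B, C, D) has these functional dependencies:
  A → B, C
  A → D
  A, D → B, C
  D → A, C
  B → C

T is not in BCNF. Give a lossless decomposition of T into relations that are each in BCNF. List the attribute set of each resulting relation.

{A, B, D}; {B, C}

Candidate keys of the original relation: {A}, {D}.
In {A, B, C, D}, {B} is not a superkey ({B}⁺ restricted to this set is {B, C}), so split on B → C into {B, C} and {A, B, D}.
{B, C} is in BCNF.
{A, B, D} is in BCNF.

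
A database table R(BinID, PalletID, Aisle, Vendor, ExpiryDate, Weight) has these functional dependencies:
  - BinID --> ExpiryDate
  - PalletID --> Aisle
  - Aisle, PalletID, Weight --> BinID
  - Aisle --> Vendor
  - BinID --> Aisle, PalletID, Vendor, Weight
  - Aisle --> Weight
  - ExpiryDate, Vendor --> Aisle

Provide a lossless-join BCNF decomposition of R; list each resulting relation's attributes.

Candidate keys of the original relation: {BinID}, {PalletID}.
In {Aisle, BinID, ExpiryDate, PalletID, Vendor, Weight}, {Aisle} is not a superkey ({Aisle}⁺ restricted to this set is {Aisle, Vendor, Weight}), so split on Aisle --> Vendor, Weight into {Aisle, Vendor, Weight} and {Aisle, BinID, ExpiryDate, PalletID}.
{Aisle, Vendor, Weight} is in BCNF.
{Aisle, BinID, ExpiryDate, PalletID} is in BCNF.

{Aisle, BinID, ExpiryDate, PalletID}; {Aisle, Vendor, Weight}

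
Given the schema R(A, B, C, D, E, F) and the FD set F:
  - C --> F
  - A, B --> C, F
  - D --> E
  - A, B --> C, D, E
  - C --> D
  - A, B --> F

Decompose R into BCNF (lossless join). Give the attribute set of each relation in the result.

Candidate key of the original relation: {A, B}.
Within {A, B, C, D, E, F}: {C}⁺ ∩ {A, B, C, D, E, F} = {C, D, E, F}, not the whole set, so C --> D, E, F violates BCNF; decompose into {C, D, E, F} and {A, B, C}.
Within {C, D, E, F}: {D}⁺ ∩ {C, D, E, F} = {D, E}, not the whole set, so D --> E violates BCNF; decompose into {D, E} and {C, D, F}.
{D, E} is in BCNF.
{C, D, F} is in BCNF.
{A, B, C} is in BCNF.

{A, B, C}; {C, D, F}; {D, E}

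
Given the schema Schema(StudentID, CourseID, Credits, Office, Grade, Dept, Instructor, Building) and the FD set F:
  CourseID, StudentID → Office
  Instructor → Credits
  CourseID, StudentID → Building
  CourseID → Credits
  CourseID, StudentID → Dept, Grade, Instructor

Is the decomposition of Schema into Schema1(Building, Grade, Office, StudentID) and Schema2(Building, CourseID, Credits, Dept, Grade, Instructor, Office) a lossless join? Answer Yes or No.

Common attributes: {Building, Grade, Office}; their closure is {Building, Grade, Office}.
The closure covers neither Schema1 nor Schema2 entirely; the join is not lossless.

No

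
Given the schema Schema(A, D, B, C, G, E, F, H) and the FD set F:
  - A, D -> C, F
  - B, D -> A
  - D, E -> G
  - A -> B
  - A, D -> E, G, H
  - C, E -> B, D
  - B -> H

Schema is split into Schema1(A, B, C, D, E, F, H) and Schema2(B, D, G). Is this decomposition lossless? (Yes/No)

Yes

Schema1 ∩ Schema2 = {B, D}; its closure under F is {A, B, C, D, E, F, G, H}.
Since Schema1 ⊆ {A, B, C, D, E, F, G, H}, the intersection is a superkey of Schema1; the decomposition is lossless.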